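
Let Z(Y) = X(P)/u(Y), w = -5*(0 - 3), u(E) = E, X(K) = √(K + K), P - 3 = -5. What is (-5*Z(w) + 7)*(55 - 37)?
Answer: 126 - 12*I ≈ 126.0 - 12.0*I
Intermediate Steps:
P = -2 (P = 3 - 5 = -2)
X(K) = √2*√K (X(K) = √(2*K) = √2*√K)
w = 15 (w = -5*(-3) = 15)
Z(Y) = 2*I/Y (Z(Y) = (√2*√(-2))/Y = (√2*(I*√2))/Y = (2*I)/Y = 2*I/Y)
(-5*Z(w) + 7)*(55 - 37) = (-10*I/15 + 7)*(55 - 37) = (-10*I/15 + 7)*18 = (-2*I/3 + 7)*18 = (7 - 2*I/3)*18 = 126 - 12*I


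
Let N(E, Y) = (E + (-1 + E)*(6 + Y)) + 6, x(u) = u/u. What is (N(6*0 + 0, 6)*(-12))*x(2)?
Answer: 72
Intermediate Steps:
x(u) = 1
N(E, Y) = 6 + E + (-1 + E)*(6 + Y)
(N(6*0 + 0, 6)*(-12))*x(2) = ((-1*6 + 7*(6*0 + 0) + (6*0 + 0)*6)*(-12))*1 = ((-6 + 7*(0 + 0) + (0 + 0)*6)*(-12))*1 = ((-6 + 7*0 + 0*6)*(-12))*1 = ((-6 + 0 + 0)*(-12))*1 = -6*(-12)*1 = 72*1 = 72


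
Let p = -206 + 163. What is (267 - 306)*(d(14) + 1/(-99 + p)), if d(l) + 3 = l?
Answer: -60879/142 ≈ -428.73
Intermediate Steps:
p = -43
d(l) = -3 + l
(267 - 306)*(d(14) + 1/(-99 + p)) = (267 - 306)*((-3 + 14) + 1/(-99 - 43)) = -39*(11 + 1/(-142)) = -39*(11 - 1/142) = -39*1561/142 = -60879/142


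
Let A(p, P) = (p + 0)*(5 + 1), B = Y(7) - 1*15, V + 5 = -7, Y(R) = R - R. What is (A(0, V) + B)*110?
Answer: -1650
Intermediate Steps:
Y(R) = 0
V = -12 (V = -5 - 7 = -12)
B = -15 (B = 0 - 1*15 = 0 - 15 = -15)
A(p, P) = 6*p (A(p, P) = p*6 = 6*p)
(A(0, V) + B)*110 = (6*0 - 15)*110 = (0 - 15)*110 = -15*110 = -1650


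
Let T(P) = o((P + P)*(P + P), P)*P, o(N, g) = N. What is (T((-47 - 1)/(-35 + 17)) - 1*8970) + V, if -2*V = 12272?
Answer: -405814/27 ≈ -15030.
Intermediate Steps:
V = -6136 (V = -½*12272 = -6136)
T(P) = 4*P³ (T(P) = ((P + P)*(P + P))*P = ((2*P)*(2*P))*P = (4*P²)*P = 4*P³)
(T((-47 - 1)/(-35 + 17)) - 1*8970) + V = (4*((-47 - 1)/(-35 + 17))³ - 1*8970) - 6136 = (4*(-48/(-18))³ - 8970) - 6136 = (4*(-48*(-1/18))³ - 8970) - 6136 = (4*(8/3)³ - 8970) - 6136 = (4*(512/27) - 8970) - 6136 = (2048/27 - 8970) - 6136 = -240142/27 - 6136 = -405814/27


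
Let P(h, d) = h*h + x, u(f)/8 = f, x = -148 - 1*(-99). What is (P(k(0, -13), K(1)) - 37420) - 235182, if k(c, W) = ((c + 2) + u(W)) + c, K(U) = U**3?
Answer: -262247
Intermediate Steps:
x = -49 (x = -148 + 99 = -49)
u(f) = 8*f
k(c, W) = 2 + 2*c + 8*W (k(c, W) = ((c + 2) + 8*W) + c = ((2 + c) + 8*W) + c = (2 + c + 8*W) + c = 2 + 2*c + 8*W)
P(h, d) = -49 + h**2 (P(h, d) = h*h - 49 = h**2 - 49 = -49 + h**2)
(P(k(0, -13), K(1)) - 37420) - 235182 = ((-49 + (2 + 2*0 + 8*(-13))**2) - 37420) - 235182 = ((-49 + (2 + 0 - 104)**2) - 37420) - 235182 = ((-49 + (-102)**2) - 37420) - 235182 = ((-49 + 10404) - 37420) - 235182 = (10355 - 37420) - 235182 = -27065 - 235182 = -262247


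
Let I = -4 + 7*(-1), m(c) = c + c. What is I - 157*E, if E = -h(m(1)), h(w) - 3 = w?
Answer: 774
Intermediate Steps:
m(c) = 2*c
h(w) = 3 + w
E = -5 (E = -(3 + 2*1) = -(3 + 2) = -1*5 = -5)
I = -11 (I = -4 - 7 = -11)
I - 157*E = -11 - 157*(-5) = -11 + 785 = 774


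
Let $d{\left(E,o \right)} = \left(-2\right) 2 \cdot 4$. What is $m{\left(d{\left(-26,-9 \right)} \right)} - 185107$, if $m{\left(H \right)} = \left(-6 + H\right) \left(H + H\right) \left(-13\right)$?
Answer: $-194259$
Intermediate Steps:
$d{\left(E,o \right)} = -16$ ($d{\left(E,o \right)} = \left(-4\right) 4 = -16$)
$m{\left(H \right)} = - 26 H \left(-6 + H\right)$ ($m{\left(H \right)} = \left(-6 + H\right) 2 H \left(-13\right) = 2 H \left(-6 + H\right) \left(-13\right) = - 26 H \left(-6 + H\right)$)
$m{\left(d{\left(-26,-9 \right)} \right)} - 185107 = 26 \left(-16\right) \left(6 - -16\right) - 185107 = 26 \left(-16\right) \left(6 + 16\right) - 185107 = 26 \left(-16\right) 22 - 185107 = -9152 - 185107 = -194259$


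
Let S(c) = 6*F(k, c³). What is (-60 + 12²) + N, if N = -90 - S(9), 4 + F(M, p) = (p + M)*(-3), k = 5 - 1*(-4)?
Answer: 13302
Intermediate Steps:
k = 9 (k = 5 + 4 = 9)
F(M, p) = -4 - 3*M - 3*p (F(M, p) = -4 + (p + M)*(-3) = -4 + (M + p)*(-3) = -4 + (-3*M - 3*p) = -4 - 3*M - 3*p)
S(c) = -186 - 18*c³ (S(c) = 6*(-4 - 3*9 - 3*c³) = 6*(-4 - 27 - 3*c³) = 6*(-31 - 3*c³) = -186 - 18*c³)
N = 13218 (N = -90 - (-186 - 18*9³) = -90 - (-186 - 18*729) = -90 - (-186 - 13122) = -90 - 1*(-13308) = -90 + 13308 = 13218)
(-60 + 12²) + N = (-60 + 12²) + 13218 = (-60 + 144) + 13218 = 84 + 13218 = 13302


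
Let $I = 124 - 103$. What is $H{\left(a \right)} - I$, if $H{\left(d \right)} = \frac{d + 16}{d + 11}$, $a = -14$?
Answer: $- \frac{65}{3} \approx -21.667$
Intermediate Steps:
$I = 21$
$H{\left(d \right)} = \frac{16 + d}{11 + d}$
$H{\left(a \right)} - I = \frac{16 - 14}{11 - 14} - 21 = \frac{1}{-3} \cdot 2 - 21 = \left(- \frac{1}{3}\right) 2 - 21 = - \frac{2}{3} - 21 = - \frac{65}{3}$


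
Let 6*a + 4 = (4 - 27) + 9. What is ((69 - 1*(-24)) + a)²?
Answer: 8100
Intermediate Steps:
a = -3 (a = -⅔ + ((4 - 27) + 9)/6 = -⅔ + (-23 + 9)/6 = -⅔ + (⅙)*(-14) = -⅔ - 7/3 = -3)
((69 - 1*(-24)) + a)² = ((69 - 1*(-24)) - 3)² = ((69 + 24) - 3)² = (93 - 3)² = 90² = 8100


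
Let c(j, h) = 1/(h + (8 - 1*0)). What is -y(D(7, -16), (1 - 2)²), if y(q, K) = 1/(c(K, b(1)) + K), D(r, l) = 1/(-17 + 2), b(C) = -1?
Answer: -7/8 ≈ -0.87500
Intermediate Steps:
D(r, l) = -1/15 (D(r, l) = 1/(-15) = -1/15)
c(j, h) = 1/(8 + h) (c(j, h) = 1/(h + (8 + 0)) = 1/(h + 8) = 1/(8 + h))
y(q, K) = 1/(⅐ + K) (y(q, K) = 1/(1/(8 - 1) + K) = 1/(1/7 + K) = 1/(⅐ + K))
-y(D(7, -16), (1 - 2)²) = -7/(1 + 7*(1 - 2)²) = -7/(1 + 7*(-1)²) = -7/(1 + 7*1) = -7/(1 + 7) = -7/8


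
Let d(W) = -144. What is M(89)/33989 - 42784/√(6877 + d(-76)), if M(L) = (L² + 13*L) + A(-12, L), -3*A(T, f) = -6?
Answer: 9080/33989 - 42784*√6733/6733 ≈ -521.14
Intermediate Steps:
A(T, f) = 2 (A(T, f) = -⅓*(-6) = 2)
M(L) = 2 + L² + 13*L (M(L) = (L² + 13*L) + 2 = 2 + L² + 13*L)
M(89)/33989 - 42784/√(6877 + d(-76)) = (2 + 89² + 13*89)/33989 - 42784/√(6877 - 144) = (2 + 7921 + 1157)*(1/33989) - 42784*√6733/6733 = 9080*(1/33989) - 42784*√6733/6733 = 9080/33989 - 42784*√6733/6733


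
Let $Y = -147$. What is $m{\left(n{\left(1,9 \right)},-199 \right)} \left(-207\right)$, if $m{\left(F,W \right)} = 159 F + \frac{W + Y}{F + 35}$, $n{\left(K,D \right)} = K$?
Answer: $- \frac{61847}{2} \approx -30924.0$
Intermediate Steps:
$m{\left(F,W \right)} = 159 F + \frac{-147 + W}{35 + F}$ ($m{\left(F,W \right)} = 159 F + \frac{W - 147}{F + 35} = 159 F + \frac{-147 + W}{35 + F}$)
$m{\left(n{\left(1,9 \right)},-199 \right)} \left(-207\right) = \frac{-147 - 199 + 159 \cdot 1^{2} + 5565 \cdot 1}{35 + 1} \left(-207\right) = \frac{-147 - 199 + 159 \cdot 1 + 5565}{36} \left(-207\right) = \frac{-147 - 199 + 159 + 5565}{36} \left(-207\right) = \frac{1}{36} \cdot 5378 \left(-207\right) = \frac{2689}{18} \left(-207\right) = - \frac{61847}{2}$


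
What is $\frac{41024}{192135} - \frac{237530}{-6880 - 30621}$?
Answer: $\frac{47176267574}{7205254635} \approx 6.5475$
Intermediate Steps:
$\frac{41024}{192135} - \frac{237530}{-6880 - 30621} = 41024 \cdot \frac{1}{192135} - \frac{237530}{-6880 - 30621} = \frac{41024}{192135} - \frac{237530}{-37501} = \frac{41024}{192135} - - \frac{237530}{37501} = \frac{41024}{192135} + \frac{237530}{37501} = \frac{47176267574}{7205254635}$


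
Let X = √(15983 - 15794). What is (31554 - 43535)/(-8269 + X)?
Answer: 99070889/68376172 + 35943*√21/68376172 ≈ 1.4513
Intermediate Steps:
X = 3*√21 (X = √189 = 3*√21 ≈ 13.748)
(31554 - 43535)/(-8269 + X) = (31554 - 43535)/(-8269 + 3*√21) = -11981/(-8269 + 3*√21)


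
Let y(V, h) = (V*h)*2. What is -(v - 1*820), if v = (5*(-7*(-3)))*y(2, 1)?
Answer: 400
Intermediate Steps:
y(V, h) = 2*V*h
v = 420 (v = (5*(-7*(-3)))*(2*2*1) = (5*21)*4 = 105*4 = 420)
-(v - 1*820) = -(420 - 1*820) = -(420 - 820) = -1*(-400) = 400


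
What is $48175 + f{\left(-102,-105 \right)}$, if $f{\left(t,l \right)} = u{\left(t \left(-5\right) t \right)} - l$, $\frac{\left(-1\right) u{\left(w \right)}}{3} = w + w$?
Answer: $360400$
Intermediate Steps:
$u{\left(w \right)} = - 6 w$ ($u{\left(w \right)} = - 3 \left(w + w\right) = - 3 \cdot 2 w = - 6 w$)
$f{\left(t,l \right)} = - l + 30 t^{2}$ ($f{\left(t,l \right)} = - 6 t \left(-5\right) t - l = - 6 - 5 t t - l = - 6 \left(- 5 t^{2}\right) - l = 30 t^{2} - l = - l + 30 t^{2}$)
$48175 + f{\left(-102,-105 \right)} = 48175 + \left(\left(-1\right) \left(-105\right) + 30 \left(-102\right)^{2}\right) = 48175 + \left(105 + 30 \cdot 10404\right) = 48175 + \left(105 + 312120\right) = 48175 + 312225 = 360400$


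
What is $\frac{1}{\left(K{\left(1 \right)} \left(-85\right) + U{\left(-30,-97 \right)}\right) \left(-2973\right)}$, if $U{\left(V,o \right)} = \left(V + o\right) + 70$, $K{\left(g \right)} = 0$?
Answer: $\frac{1}{169461} \approx 5.9011 \cdot 10^{-6}$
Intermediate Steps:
$U{\left(V,o \right)} = 70 + V + o$
$\frac{1}{\left(K{\left(1 \right)} \left(-85\right) + U{\left(-30,-97 \right)}\right) \left(-2973\right)} = \frac{1}{\left(0 \left(-85\right) - 57\right) \left(-2973\right)} = \frac{1}{0 - 57} \left(- \frac{1}{2973}\right) = \frac{1}{-57} \left(- \frac{1}{2973}\right) = \left(- \frac{1}{57}\right) \left(- \frac{1}{2973}\right) = \frac{1}{169461}$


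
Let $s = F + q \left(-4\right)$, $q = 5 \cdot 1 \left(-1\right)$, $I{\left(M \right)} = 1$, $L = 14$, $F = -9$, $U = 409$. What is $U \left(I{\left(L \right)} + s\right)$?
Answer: $4908$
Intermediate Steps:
$q = -5$ ($q = 5 \left(-1\right) = -5$)
$s = 11$ ($s = -9 - -20 = -9 + 20 = 11$)
$U \left(I{\left(L \right)} + s\right) = 409 \left(1 + 11\right) = 409 \cdot 12 = 4908$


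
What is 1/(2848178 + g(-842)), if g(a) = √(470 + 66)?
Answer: 1424089/4056058959574 - √134/4056058959574 ≈ 3.5110e-7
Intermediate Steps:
g(a) = 2*√134 (g(a) = √536 = 2*√134)
1/(2848178 + g(-842)) = 1/(2848178 + 2*√134)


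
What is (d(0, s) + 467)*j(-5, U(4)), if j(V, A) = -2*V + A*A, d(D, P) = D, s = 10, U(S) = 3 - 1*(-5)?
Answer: 34558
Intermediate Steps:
U(S) = 8 (U(S) = 3 + 5 = 8)
j(V, A) = A² - 2*V (j(V, A) = -2*V + A² = A² - 2*V)
(d(0, s) + 467)*j(-5, U(4)) = (0 + 467)*(8² - 2*(-5)) = 467*(64 + 10) = 467*74 = 34558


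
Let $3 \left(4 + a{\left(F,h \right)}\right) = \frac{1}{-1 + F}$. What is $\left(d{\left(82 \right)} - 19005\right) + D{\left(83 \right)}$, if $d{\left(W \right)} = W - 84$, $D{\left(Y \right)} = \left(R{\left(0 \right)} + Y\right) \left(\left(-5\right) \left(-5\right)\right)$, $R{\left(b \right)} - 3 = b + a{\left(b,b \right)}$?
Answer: $- \frac{50896}{3} \approx -16965.0$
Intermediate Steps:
$a{\left(F,h \right)} = -4 + \frac{1}{3 \left(-1 + F\right)}$
$R{\left(b \right)} = 3 + b + \frac{13 - 12 b}{3 \left(-1 + b\right)}$ ($R{\left(b \right)} = 3 + \left(b + \frac{13 - 12 b}{3 \left(-1 + b\right)}\right) = 3 + b + \frac{13 - 12 b}{3 \left(-1 + b\right)}$)
$D{\left(Y \right)} = - \frac{100}{3} + 25 Y$ ($D{\left(Y \right)} = \left(\frac{\frac{4}{3} + 0^{2} - 0}{-1 + 0} + Y\right) \left(\left(-5\right) \left(-5\right)\right) = \left(\frac{\frac{4}{3} + 0 + 0}{-1} + Y\right) 25 = \left(\left(-1\right) \frac{4}{3} + Y\right) 25 = \left(- \frac{4}{3} + Y\right) 25 = - \frac{100}{3} + 25 Y$)
$d{\left(W \right)} = -84 + W$ ($d{\left(W \right)} = W - 84 = -84 + W$)
$\left(d{\left(82 \right)} - 19005\right) + D{\left(83 \right)} = \left(\left(-84 + 82\right) - 19005\right) + \left(- \frac{100}{3} + 25 \cdot 83\right) = \left(-2 - 19005\right) + \left(- \frac{100}{3} + 2075\right) = -19007 + \frac{6125}{3} = - \frac{50896}{3}$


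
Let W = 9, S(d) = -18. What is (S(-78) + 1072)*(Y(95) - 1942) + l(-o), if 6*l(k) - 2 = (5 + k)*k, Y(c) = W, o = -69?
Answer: -6109592/3 ≈ -2.0365e+6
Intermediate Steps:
Y(c) = 9
l(k) = ⅓ + k*(5 + k)/6 (l(k) = ⅓ + ((5 + k)*k)/6 = ⅓ + (k*(5 + k))/6 = ⅓ + k*(5 + k)/6)
(S(-78) + 1072)*(Y(95) - 1942) + l(-o) = (-18 + 1072)*(9 - 1942) + (⅓ + (-1*(-69))²/6 + 5*(-1*(-69))/6) = 1054*(-1933) + (⅓ + (⅙)*69² + (⅚)*69) = -2037382 + (⅓ + (⅙)*4761 + 115/2) = -2037382 + (⅓ + 1587/2 + 115/2) = -2037382 + 2554/3 = -6109592/3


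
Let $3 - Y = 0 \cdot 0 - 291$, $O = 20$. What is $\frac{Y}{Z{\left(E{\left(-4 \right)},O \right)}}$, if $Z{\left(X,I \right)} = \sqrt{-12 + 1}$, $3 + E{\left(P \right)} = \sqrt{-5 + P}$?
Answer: $- \frac{294 i \sqrt{11}}{11} \approx - 88.644 i$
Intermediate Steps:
$E{\left(P \right)} = -3 + \sqrt{-5 + P}$
$Z{\left(X,I \right)} = i \sqrt{11}$ ($Z{\left(X,I \right)} = \sqrt{-11} = i \sqrt{11}$)
$Y = 294$ ($Y = 3 - \left(0 \cdot 0 - 291\right) = 3 - \left(0 - 291\right) = 3 - -291 = 3 + 291 = 294$)
$\frac{Y}{Z{\left(E{\left(-4 \right)},O \right)}} = \frac{294}{i \sqrt{11}} = 294 \left(- \frac{i \sqrt{11}}{11}\right) = - \frac{294 i \sqrt{11}}{11}$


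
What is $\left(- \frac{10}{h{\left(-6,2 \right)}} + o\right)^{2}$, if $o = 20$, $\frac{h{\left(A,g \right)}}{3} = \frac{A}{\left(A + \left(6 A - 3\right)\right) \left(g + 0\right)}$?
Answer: $900$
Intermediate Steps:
$h{\left(A,g \right)} = \frac{3 A}{g \left(-3 + 7 A\right)}$ ($h{\left(A,g \right)} = 3 \frac{A}{\left(A + \left(6 A - 3\right)\right) \left(g + 0\right)} = 3 \frac{A}{\left(A + \left(-3 + 6 A\right)\right) g} = 3 \frac{A}{\left(-3 + 7 A\right) g} = 3 \frac{A}{g \left(-3 + 7 A\right)} = \frac{3 A}{g \left(-3 + 7 A\right)}$)
$\left(- \frac{10}{h{\left(-6,2 \right)}} + o\right)^{2} = \left(- \frac{10}{3 \left(-6\right) \frac{1}{2} \frac{1}{-3 + 7 \left(-6\right)}} + 20\right)^{2} = \left(- \frac{10}{3 \left(-6\right) \frac{1}{2} \frac{1}{-3 - 42}} + 20\right)^{2} = \left(- \frac{10}{3 \left(-6\right) \frac{1}{2} \frac{1}{-45}} + 20\right)^{2} = \left(- \frac{10}{3 \left(-6\right) \frac{1}{2} \left(- \frac{1}{45}\right)} + 20\right)^{2} = \left(- 10 \frac{1}{\frac{1}{5}} + 20\right)^{2} = \left(\left(-10\right) 5 + 20\right)^{2} = \left(-50 + 20\right)^{2} = \left(-30\right)^{2} = 900$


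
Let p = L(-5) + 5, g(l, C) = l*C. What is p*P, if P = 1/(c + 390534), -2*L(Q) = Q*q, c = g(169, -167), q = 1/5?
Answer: 11/724622 ≈ 1.5180e-5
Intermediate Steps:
q = 1/5 ≈ 0.20000
g(l, C) = C*l
c = -28223 (c = -167*169 = -28223)
L(Q) = -Q/10 (L(Q) = -Q/(2*5) = -Q/10)
P = 1/362311 (P = 1/(-28223 + 390534) = 1/362311 ≈ 2.7601e-6)
p = 11/2 (p = -1/10*(-5) + 5 = 1/2 + 5 = 11/2 ≈ 5.5000)
p*P = (11/2)*(1/362311) = 11/724622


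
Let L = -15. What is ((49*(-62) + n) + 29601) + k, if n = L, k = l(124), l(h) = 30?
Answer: 26578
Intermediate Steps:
k = 30
n = -15
((49*(-62) + n) + 29601) + k = ((49*(-62) - 15) + 29601) + 30 = ((-3038 - 15) + 29601) + 30 = (-3053 + 29601) + 30 = 26548 + 30 = 26578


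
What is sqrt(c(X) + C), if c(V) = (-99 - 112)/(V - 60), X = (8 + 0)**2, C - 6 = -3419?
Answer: I*sqrt(13863)/2 ≈ 58.871*I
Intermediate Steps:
C = -3413 (C = 6 - 3419 = -3413)
X = 64 (X = 8**2 = 64)
c(V) = -211/(-60 + V)
sqrt(c(X) + C) = sqrt(-211/(-60 + 64) - 3413) = sqrt(-211/4 - 3413) = sqrt(-13863/4) = I*sqrt(13863)/2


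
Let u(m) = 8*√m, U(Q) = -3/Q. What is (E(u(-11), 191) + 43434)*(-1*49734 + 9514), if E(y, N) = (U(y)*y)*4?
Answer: -1746432840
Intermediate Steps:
E(y, N) = -12 (E(y, N) = ((-3/y)*y)*4 = -3*4 = -12)
(E(u(-11), 191) + 43434)*(-1*49734 + 9514) = (-12 + 43434)*(-1*49734 + 9514) = 43422*(-49734 + 9514) = 43422*(-40220) = -1746432840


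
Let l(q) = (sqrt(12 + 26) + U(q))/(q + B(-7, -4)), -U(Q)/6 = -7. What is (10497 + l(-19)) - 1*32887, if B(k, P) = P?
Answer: -515012/23 - sqrt(38)/23 ≈ -22392.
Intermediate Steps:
U(Q) = 42 (U(Q) = -6*(-7) = 42)
l(q) = (42 + sqrt(38))/(-4 + q) (l(q) = (sqrt(12 + 26) + 42)/(q - 4) = (sqrt(38) + 42)/(-4 + q) = (42 + sqrt(38))/(-4 + q))
(10497 + l(-19)) - 1*32887 = (10497 + (42 + sqrt(38))/(-4 - 19)) - 1*32887 = (10497 + (42 + sqrt(38))/(-23)) - 32887 = (10497 - (42 + sqrt(38))/23) - 32887 = (10497 + (-42/23 - sqrt(38)/23)) - 32887 = (241389/23 - sqrt(38)/23) - 32887 = -515012/23 - sqrt(38)/23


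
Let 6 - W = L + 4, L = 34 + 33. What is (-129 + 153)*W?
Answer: -1560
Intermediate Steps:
L = 67
W = -65 (W = 6 - (67 + 4) = 6 - 1*71 = 6 - 71 = -65)
(-129 + 153)*W = (-129 + 153)*(-65) = 24*(-65) = -1560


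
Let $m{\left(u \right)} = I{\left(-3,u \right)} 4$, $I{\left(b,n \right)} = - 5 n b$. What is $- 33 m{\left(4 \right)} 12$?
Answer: $-95040$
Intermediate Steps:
$I{\left(b,n \right)} = - 5 b n$
$m{\left(u \right)} = 60 u$ ($m{\left(u \right)} = \left(-5\right) \left(-3\right) u 4 = 15 u 4 = 60 u$)
$- 33 m{\left(4 \right)} 12 = - 33 \cdot 60 \cdot 4 \cdot 12 = \left(-33\right) 240 \cdot 12 = \left(-7920\right) 12 = -95040$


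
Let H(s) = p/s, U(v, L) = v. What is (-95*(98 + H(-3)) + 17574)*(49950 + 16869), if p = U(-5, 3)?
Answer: 541612541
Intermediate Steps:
p = -5
H(s) = -5/s
(-95*(98 + H(-3)) + 17574)*(49950 + 16869) = (-95*(98 - 5/(-3)) + 17574)*(49950 + 16869) = (-95*(98 - 5*(-1/3)) + 17574)*66819 = (-95*(98 + 5/3) + 17574)*66819 = (-95*299/3 + 17574)*66819 = (-28405/3 + 17574)*66819 = (24317/3)*66819 = 541612541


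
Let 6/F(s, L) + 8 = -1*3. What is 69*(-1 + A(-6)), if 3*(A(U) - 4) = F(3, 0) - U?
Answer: 3657/11 ≈ 332.45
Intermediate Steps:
F(s, L) = -6/11 (F(s, L) = 6/(-8 - 1*3) = 6/(-8 - 3) = 6/(-11) = 6*(-1/11) = -6/11)
A(U) = 42/11 - U/3 (A(U) = 4 + (-6/11 - U)/3 = 4 + (-2/11 - U/3) = 42/11 - U/3)
69*(-1 + A(-6)) = 69*(-1 + (42/11 - ⅓*(-6))) = 69*(-1 + (42/11 + 2)) = 69*(-1 + 64/11) = 69*(53/11) = 3657/11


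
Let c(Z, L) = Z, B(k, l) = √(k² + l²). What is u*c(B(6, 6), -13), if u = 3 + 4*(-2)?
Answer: -30*√2 ≈ -42.426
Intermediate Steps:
u = -5 (u = 3 - 8 = -5)
u*c(B(6, 6), -13) = -5*√(6² + 6²) = -5*√(36 + 36) = -30*√2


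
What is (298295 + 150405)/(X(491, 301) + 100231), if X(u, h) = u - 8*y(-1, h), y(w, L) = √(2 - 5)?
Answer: 3766163450/845410123 + 897400*I*√3/2536230369 ≈ 4.4548 + 0.00061285*I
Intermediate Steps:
y(w, L) = I*√3 (y(w, L) = √(-3) = I*√3)
X(u, h) = u - 8*I*√3
(298295 + 150405)/(X(491, 301) + 100231) = (298295 + 150405)/((491 - 8*I*√3) + 100231) = 448700/(100722 - 8*I*√3)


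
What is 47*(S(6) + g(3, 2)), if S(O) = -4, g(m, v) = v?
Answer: -94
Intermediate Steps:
47*(S(6) + g(3, 2)) = 47*(-4 + 2) = 47*(-2) = -94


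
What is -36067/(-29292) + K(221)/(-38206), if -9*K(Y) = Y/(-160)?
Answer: 165356556779/134295618240 ≈ 1.2313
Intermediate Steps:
K(Y) = Y/1440 (K(Y) = -Y/(9*(-160)) = -Y*(-1)/(9*160) = -(-1)*Y/1440 = Y/1440)
-36067/(-29292) + K(221)/(-38206) = -36067/(-29292) + ((1/1440)*221)/(-38206) = -36067*(-1/29292) + (221/1440)*(-1/38206) = 36067/29292 - 221/55016640 = 165356556779/134295618240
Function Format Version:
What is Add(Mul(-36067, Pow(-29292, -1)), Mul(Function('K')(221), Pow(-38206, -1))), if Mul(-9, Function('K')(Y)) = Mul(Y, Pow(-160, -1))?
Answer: Rational(165356556779, 134295618240) ≈ 1.2313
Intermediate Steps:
Function('K')(Y) = Mul(Rational(1, 1440), Y) (Function('K')(Y) = Mul(Rational(-1, 9), Mul(Y, Pow(-160, -1))) = Mul(Rational(-1, 9), Mul(Y, Rational(-1, 160))) = Mul(Rational(-1, 9), Mul(Rational(-1, 160), Y)) = Mul(Rational(1, 1440), Y))
Add(Mul(-36067, Pow(-29292, -1)), Mul(Function('K')(221), Pow(-38206, -1))) = Add(Mul(-36067, Pow(-29292, -1)), Mul(Mul(Rational(1, 1440), 221), Pow(-38206, -1))) = Add(Mul(-36067, Rational(-1, 29292)), Mul(Rational(221, 1440), Rational(-1, 38206))) = Add(Rational(36067, 29292), Rational(-221, 55016640)) = Rational(165356556779, 134295618240)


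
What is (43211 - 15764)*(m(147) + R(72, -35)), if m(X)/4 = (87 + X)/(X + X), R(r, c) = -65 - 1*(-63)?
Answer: 227418/7 ≈ 32488.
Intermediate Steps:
R(r, c) = -2 (R(r, c) = -65 + 63 = -2)
m(X) = 2*(87 + X)/X (m(X) = 4*((87 + X)/(X + X)) = 4*((87 + X)/((2*X))) = 4*((87 + X)*(1/(2*X))) = 4*((87 + X)/(2*X)) = 2*(87 + X)/X)
(43211 - 15764)*(m(147) + R(72, -35)) = (43211 - 15764)*((2 + 174/147) - 2) = 27447*((2 + 174*(1/147)) - 2) = 27447*((2 + 58/49) - 2) = 27447*(156/49 - 2) = 27447*(58/49) = 227418/7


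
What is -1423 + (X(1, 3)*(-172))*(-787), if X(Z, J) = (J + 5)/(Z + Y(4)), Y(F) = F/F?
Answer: 540033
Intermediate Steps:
Y(F) = 1
X(Z, J) = (5 + J)/(1 + Z) (X(Z, J) = (J + 5)/(Z + 1) = (5 + J)/(1 + Z))
-1423 + (X(1, 3)*(-172))*(-787) = -1423 + (((5 + 3)/(1 + 1))*(-172))*(-787) = -1423 + ((8/2)*(-172))*(-787) = -1423 + (((½)*8)*(-172))*(-787) = -1423 + (4*(-172))*(-787) = -1423 - 688*(-787) = -1423 + 541456 = 540033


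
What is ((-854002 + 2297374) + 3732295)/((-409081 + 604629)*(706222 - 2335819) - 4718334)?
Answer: -5175667/318669152490 ≈ -1.6242e-5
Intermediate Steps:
((-854002 + 2297374) + 3732295)/((-409081 + 604629)*(706222 - 2335819) - 4718334) = (1443372 + 3732295)/(195548*(-1629597) - 4718334) = 5175667/(-318664434156 - 4718334) = 5175667/(-318669152490) = 5175667*(-1/318669152490) = -5175667/318669152490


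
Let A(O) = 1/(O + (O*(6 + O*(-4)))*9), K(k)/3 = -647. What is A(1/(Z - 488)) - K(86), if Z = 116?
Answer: 825924/427 ≈ 1934.2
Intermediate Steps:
K(k) = -1941 (K(k) = 3*(-647) = -1941)
A(O) = 1/(O + 9*O*(6 - 4*O)) (A(O) = 1/(O + (O*(6 - 4*O))*9) = 1/(O + 9*O*(6 - 4*O)))
A(1/(Z - 488)) - K(86) = -1/((1/(116 - 488))*(-55 + 36/(116 - 488))) - 1*(-1941) = -1/((1/(-372))*(-55 + 36/(-372))) + 1941 = -1/((-1/372)*(-55 + 36*(-1/372))) + 1941 = -1*(-372)/(-55 - 3/31) + 1941 = -1*(-372)/(-1708/31) + 1941 = -1*(-372)*(-31/1708) + 1941 = -2883/427 + 1941 = 825924/427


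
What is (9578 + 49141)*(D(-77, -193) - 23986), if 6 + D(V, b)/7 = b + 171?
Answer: -1419942858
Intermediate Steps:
D(V, b) = 1155 + 7*b (D(V, b) = -42 + 7*(b + 171) = -42 + 7*(171 + b) = -42 + (1197 + 7*b) = 1155 + 7*b)
(9578 + 49141)*(D(-77, -193) - 23986) = (9578 + 49141)*((1155 + 7*(-193)) - 23986) = 58719*((1155 - 1351) - 23986) = 58719*(-196 - 23986) = 58719*(-24182) = -1419942858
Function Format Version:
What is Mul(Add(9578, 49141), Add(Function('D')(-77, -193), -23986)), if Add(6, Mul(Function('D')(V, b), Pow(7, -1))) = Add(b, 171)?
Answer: -1419942858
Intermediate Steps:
Function('D')(V, b) = Add(1155, Mul(7, b)) (Function('D')(V, b) = Add(-42, Mul(7, Add(b, 171))) = Add(-42, Mul(7, Add(171, b))) = Add(-42, Add(1197, Mul(7, b))) = Add(1155, Mul(7, b)))
Mul(Add(9578, 49141), Add(Function('D')(-77, -193), -23986)) = Mul(Add(9578, 49141), Add(Add(1155, Mul(7, -193)), -23986)) = Mul(58719, Add(Add(1155, -1351), -23986)) = Mul(58719, Add(-196, -23986)) = Mul(58719, -24182) = -1419942858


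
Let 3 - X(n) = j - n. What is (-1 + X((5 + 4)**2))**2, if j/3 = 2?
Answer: 5929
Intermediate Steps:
j = 6 (j = 3*2 = 6)
X(n) = -3 + n (X(n) = 3 - (6 - n) = 3 + (-6 + n) = -3 + n)
(-1 + X((5 + 4)**2))**2 = (-1 + (-3 + (5 + 4)**2))**2 = (-1 + (-3 + 9**2))**2 = (-1 + (-3 + 81))**2 = (-1 + 78)**2 = 77**2 = 5929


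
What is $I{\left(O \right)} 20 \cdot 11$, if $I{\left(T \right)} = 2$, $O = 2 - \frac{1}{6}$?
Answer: $440$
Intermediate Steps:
$O = \frac{11}{6}$ ($O = 2 - \frac{1}{6} = \frac{11}{6} \approx 1.8333$)
$I{\left(O \right)} 20 \cdot 11 = 2 \cdot 20 \cdot 11 = 40 \cdot 11 = 440$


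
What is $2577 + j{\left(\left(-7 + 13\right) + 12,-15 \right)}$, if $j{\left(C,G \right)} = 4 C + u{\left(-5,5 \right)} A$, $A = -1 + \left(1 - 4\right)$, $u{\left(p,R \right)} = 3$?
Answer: $2637$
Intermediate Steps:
$A = -4$ ($A = -1 - 3 = -4$)
$j{\left(C,G \right)} = -12 + 4 C$ ($j{\left(C,G \right)} = 4 C + 3 \left(-4\right) = 4 C - 12 = -12 + 4 C$)
$2577 + j{\left(\left(-7 + 13\right) + 12,-15 \right)} = 2577 - \left(12 - 4 \left(\left(-7 + 13\right) + 12\right)\right) = 2577 - \left(12 - 4 \left(6 + 12\right)\right) = 2577 + \left(-12 + 4 \cdot 18\right) = 2577 + \left(-12 + 72\right) = 2577 + 60 = 2637$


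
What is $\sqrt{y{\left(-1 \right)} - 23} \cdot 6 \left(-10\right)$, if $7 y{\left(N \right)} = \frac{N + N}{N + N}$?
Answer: $- \frac{240 i \sqrt{70}}{7} \approx - 286.85 i$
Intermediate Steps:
$y{\left(N \right)} = \frac{1}{7}$ ($y{\left(N \right)} = \frac{\left(N + N\right) \frac{1}{N + N}}{7} = \frac{2 N \frac{1}{2 N}}{7} = \frac{1}{7} \cdot 1 = \frac{1}{7}$)
$\sqrt{y{\left(-1 \right)} - 23} \cdot 6 \left(-10\right) = \sqrt{\frac{1}{7} - 23} \cdot 6 \left(-10\right) = \sqrt{- \frac{160}{7}} \cdot 6 \left(-10\right) = \frac{4 i \sqrt{70}}{7} \cdot 6 \left(-10\right) = \frac{24 i \sqrt{70}}{7} \left(-10\right) = - \frac{240 i \sqrt{70}}{7}$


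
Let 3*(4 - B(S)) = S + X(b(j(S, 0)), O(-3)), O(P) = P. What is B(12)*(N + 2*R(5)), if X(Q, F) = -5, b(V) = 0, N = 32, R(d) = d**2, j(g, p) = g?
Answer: 410/3 ≈ 136.67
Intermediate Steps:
B(S) = 17/3 - S/3 (B(S) = 4 - (S - 5)/3 = 4 - (-5 + S)/3 = 4 + (5/3 - S/3) = 17/3 - S/3)
B(12)*(N + 2*R(5)) = (17/3 - 1/3*12)*(32 + 2*5**2) = (17/3 - 4)*(32 + 2*25) = 5*(32 + 50)/3 = (5/3)*82 = 410/3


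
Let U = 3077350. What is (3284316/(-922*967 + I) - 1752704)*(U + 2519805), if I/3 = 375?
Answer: -1247923134955323980/127207 ≈ -9.8102e+12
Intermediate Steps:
I = 1125 (I = 3*375 = 1125)
(3284316/(-922*967 + I) - 1752704)*(U + 2519805) = (3284316/(-922*967 + 1125) - 1752704)*(3077350 + 2519805) = (3284316/(-891574 + 1125) - 1752704)*5597155 = (3284316/(-890449) - 1752704)*5597155 = (3284316*(-1/890449) - 1752704)*5597155 = (-469188/127207 - 1752704)*5597155 = -222956686916/127207*5597155 = -1247923134955323980/127207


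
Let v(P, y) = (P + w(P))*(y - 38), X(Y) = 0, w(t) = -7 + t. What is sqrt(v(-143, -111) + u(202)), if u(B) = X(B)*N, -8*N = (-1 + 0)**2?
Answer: sqrt(43657) ≈ 208.94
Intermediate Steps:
N = -1/8 (N = -(-1 + 0)**2/8 = -1/8*(-1)**2 = -1/8*1 = -1/8 ≈ -0.12500)
u(B) = 0 (u(B) = 0*(-1/8) = 0)
v(P, y) = (-38 + y)*(-7 + 2*P) (v(P, y) = (P + (-7 + P))*(y - 38) = (-7 + 2*P)*(-38 + y) = (-38 + y)*(-7 + 2*P))
sqrt(v(-143, -111) + u(202)) = sqrt((266 - 76*(-143) - 143*(-111) - 111*(-7 - 143)) + 0) = sqrt((266 + 10868 + 15873 - 111*(-150)) + 0) = sqrt((266 + 10868 + 15873 + 16650) + 0) = sqrt(43657 + 0) = sqrt(43657)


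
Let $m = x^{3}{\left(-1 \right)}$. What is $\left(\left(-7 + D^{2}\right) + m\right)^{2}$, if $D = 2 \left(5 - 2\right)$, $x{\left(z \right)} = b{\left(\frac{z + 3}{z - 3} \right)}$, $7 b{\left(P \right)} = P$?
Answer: $\frac{6332180625}{7529536} \approx 840.98$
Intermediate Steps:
$b{\left(P \right)} = \frac{P}{7}$
$x{\left(z \right)} = \frac{3 + z}{7 \left(-3 + z\right)}$ ($x{\left(z \right)} = \frac{\left(z + 3\right) \frac{1}{z - 3}}{7} = \frac{\left(3 + z\right) \frac{1}{-3 + z}}{7} = \frac{\frac{1}{-3 + z} \left(3 + z\right)}{7} = \frac{3 + z}{7 \left(-3 + z\right)}$)
$D = 6$ ($D = 2 \cdot 3 = 6$)
$m = - \frac{1}{2744}$ ($m = \left(\frac{3 - 1}{7 \left(-3 - 1\right)}\right)^{3} = \left(\frac{1}{7} \frac{1}{-4} \cdot 2\right)^{3} = \left(\frac{1}{7} \left(- \frac{1}{4}\right) 2\right)^{3} = \left(- \frac{1}{14}\right)^{3} = - \frac{1}{2744} \approx -0.00036443$)
$\left(\left(-7 + D^{2}\right) + m\right)^{2} = \left(\left(-7 + 6^{2}\right) - \frac{1}{2744}\right)^{2} = \left(\left(-7 + 36\right) - \frac{1}{2744}\right)^{2} = \left(29 - \frac{1}{2744}\right)^{2} = \left(\frac{79575}{2744}\right)^{2} = \frac{6332180625}{7529536}$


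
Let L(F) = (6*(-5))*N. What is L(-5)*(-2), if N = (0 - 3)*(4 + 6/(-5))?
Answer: -504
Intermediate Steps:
N = -42/5 (N = -3*(4 + 6*(-1/5)) = -3*(4 - 6/5) = -3*14/5 = -42/5 ≈ -8.4000)
L(F) = 252 (L(F) = (6*(-5))*(-42/5) = -30*(-42/5) = 252)
L(-5)*(-2) = 252*(-2) = -504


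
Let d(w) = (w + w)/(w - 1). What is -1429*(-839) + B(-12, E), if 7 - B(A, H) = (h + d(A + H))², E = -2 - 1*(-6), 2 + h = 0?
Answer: 97113974/81 ≈ 1.1989e+6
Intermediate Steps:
d(w) = 2*w/(-1 + w) (d(w) = (2*w)/(-1 + w) = 2*w/(-1 + w))
h = -2 (h = -2 + 0 = -2)
E = 4 (E = -2 + 6 = 4)
B(A, H) = 7 - (-2 + 2*(A + H)/(-1 + A + H))² (B(A, H) = 7 - (-2 + 2*(A + H)/(-1 + (A + H)))² = 7 - (-2 + 2*(A + H)/(-1 + A + H))²)
-1429*(-839) + B(-12, E) = -1429*(-839) + (7 - 4/(-1 - 12 + 4)²) = 1198931 + (7 - 4/(-9)²) = 1198931 + (7 - 4*1/81) = 1198931 + (7 - 4/81) = 1198931 + 563/81 = 97113974/81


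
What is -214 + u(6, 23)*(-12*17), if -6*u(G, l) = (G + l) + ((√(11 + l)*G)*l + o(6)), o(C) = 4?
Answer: 908 + 4692*√34 ≈ 28267.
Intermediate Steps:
u(G, l) = -⅔ - G/6 - l/6 - G*l*√(11 + l)/6 (u(G, l) = -((G + l) + ((√(11 + l)*G)*l + 4))/6 = -((G + l) + ((G*√(11 + l))*l + 4))/6 = -((G + l) + (G*l*√(11 + l) + 4))/6 = -((G + l) + (4 + G*l*√(11 + l)))/6 = -(4 + G + l + G*l*√(11 + l))/6 = -⅔ - G/6 - l/6 - G*l*√(11 + l)/6)
-214 + u(6, 23)*(-12*17) = -214 + (-⅔ - ⅙*6 - ⅙*23 - ⅙*6*23*√(11 + 23))*(-12*17) = -214 + (-⅔ - 1 - 23/6 - ⅙*6*23*√34)*(-204) = -214 + (-⅔ - 1 - 23/6 - 23*√34)*(-204) = -214 + (-11/2 - 23*√34)*(-204) = -214 + (1122 + 4692*√34) = 908 + 4692*√34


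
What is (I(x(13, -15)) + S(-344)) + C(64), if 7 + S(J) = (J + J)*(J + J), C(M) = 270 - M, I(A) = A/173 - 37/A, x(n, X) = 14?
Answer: 1146914941/2422 ≈ 4.7354e+5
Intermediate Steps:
I(A) = -37/A + A/173 (I(A) = A*(1/173) - 37/A = A/173 - 37/A = -37/A + A/173)
S(J) = -7 + 4*J**2 (S(J) = -7 + (J + J)*(J + J) = -7 + (2*J)*(2*J) = -7 + 4*J**2)
(I(x(13, -15)) + S(-344)) + C(64) = ((-37/14 + (1/173)*14) + (-7 + 4*(-344)**2)) + (270 - 1*64) = ((-37*1/14 + 14/173) + (-7 + 4*118336)) + (270 - 64) = ((-37/14 + 14/173) + (-7 + 473344)) + 206 = (-6205/2422 + 473337) + 206 = 1146416009/2422 + 206 = 1146914941/2422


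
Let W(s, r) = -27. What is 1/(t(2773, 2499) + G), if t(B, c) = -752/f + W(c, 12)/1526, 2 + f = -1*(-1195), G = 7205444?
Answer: 1820518/13117639320229 ≈ 1.3878e-7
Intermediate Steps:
f = 1193 (f = -2 - 1*(-1195) = -2 + 1195 = 1193)
t(B, c) = -1179763/1820518 (t(B, c) = -752/1193 - 27/1526 = -1179763/1820518)
1/(t(2773, 2499) + G) = 1/(-1179763/1820518 + 7205444) = 1/(13117639320229/1820518) = 1820518/13117639320229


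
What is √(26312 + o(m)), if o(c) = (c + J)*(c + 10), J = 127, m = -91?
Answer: 2*√5849 ≈ 152.96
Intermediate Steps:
o(c) = (10 + c)*(127 + c) (o(c) = (c + 127)*(c + 10) = (127 + c)*(10 + c) = (10 + c)*(127 + c))
√(26312 + o(m)) = √(26312 + (1270 + (-91)² + 137*(-91))) = √(26312 + (1270 + 8281 - 12467)) = √(26312 - 2916) = √23396 = 2*√5849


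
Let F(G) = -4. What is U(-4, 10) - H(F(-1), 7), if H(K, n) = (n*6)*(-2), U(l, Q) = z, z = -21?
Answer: 63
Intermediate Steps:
U(l, Q) = -21
H(K, n) = -12*n (H(K, n) = (6*n)*(-2) = -12*n)
U(-4, 10) - H(F(-1), 7) = -21 - (-12)*7 = -21 - 1*(-84) = -21 + 84 = 63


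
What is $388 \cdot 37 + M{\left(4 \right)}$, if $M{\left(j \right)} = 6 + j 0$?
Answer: $14362$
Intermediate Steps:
$M{\left(j \right)} = 6$ ($M{\left(j \right)} = 6 + 0 = 6$)
$388 \cdot 37 + M{\left(4 \right)} = 388 \cdot 37 + 6 = 14356 + 6 = 14362$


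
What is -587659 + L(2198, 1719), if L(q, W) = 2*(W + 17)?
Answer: -584187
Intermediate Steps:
L(q, W) = 34 + 2*W (L(q, W) = 2*(17 + W) = 34 + 2*W)
-587659 + L(2198, 1719) = -587659 + (34 + 2*1719) = -587659 + (34 + 3438) = -587659 + 3472 = -584187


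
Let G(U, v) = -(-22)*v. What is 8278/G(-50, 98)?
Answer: 4139/1078 ≈ 3.8395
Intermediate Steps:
G(U, v) = 22*v
8278/G(-50, 98) = 8278/((22*98)) = 8278/2156 = 8278*(1/2156) = 4139/1078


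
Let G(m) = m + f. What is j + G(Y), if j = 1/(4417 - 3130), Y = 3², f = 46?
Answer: 70786/1287 ≈ 55.001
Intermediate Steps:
Y = 9
G(m) = 46 + m (G(m) = m + 46 = 46 + m)
j = 1/1287 ≈ 0.00077700
j + G(Y) = 1/1287 + (46 + 9) = 1/1287 + 55 = 70786/1287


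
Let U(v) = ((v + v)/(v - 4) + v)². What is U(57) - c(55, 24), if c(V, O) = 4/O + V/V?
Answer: 58949687/16854 ≈ 3497.7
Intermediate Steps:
U(v) = (v + 2*v/(-4 + v))² (U(v) = ((2*v)/(-4 + v) + v)² = (2*v/(-4 + v) + v)² = (v + 2*v/(-4 + v))²)
c(V, O) = 1 + 4/O (c(V, O) = 4/O + 1 = 1 + 4/O)
U(57) - c(55, 24) = 57²*(-2 + 57)²/(-4 + 57)² - (4 + 24)/24 = 3249*55²/53² - 28/24 = 3249*(1/2809)*3025 - 1*7/6 = 9828225/2809 - 7/6 = 58949687/16854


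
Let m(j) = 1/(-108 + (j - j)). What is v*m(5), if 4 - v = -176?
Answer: -5/3 ≈ -1.6667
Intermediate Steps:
v = 180 (v = 4 - 1*(-176) = 4 + 176 = 180)
m(j) = -1/108 (m(j) = 1/(-108 + 0) = 1/(-108) = -1/108)
v*m(5) = 180*(-1/108) = -5/3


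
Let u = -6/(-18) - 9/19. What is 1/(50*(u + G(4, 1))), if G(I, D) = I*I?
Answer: 57/45200 ≈ 0.0012611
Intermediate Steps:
G(I, D) = I²
u = -8/57 (u = -6*(-1/18) - 9*1/19 = ⅓ - 9/19 = -8/57 ≈ -0.14035)
1/(50*(u + G(4, 1))) = 1/(50*(-8/57 + 4²)) = 1/(50*(-8/57 + 16)) = 1/(50*(904/57)) = 1/(45200/57) = 57/45200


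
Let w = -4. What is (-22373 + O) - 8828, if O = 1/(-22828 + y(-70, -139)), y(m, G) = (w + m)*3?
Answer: -719183051/23050 ≈ -31201.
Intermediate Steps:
y(m, G) = -12 + 3*m (y(m, G) = (-4 + m)*3 = -12 + 3*m)
O = -1/23050 (O = 1/(-22828 + (-12 + 3*(-70))) = 1/(-22828 + (-12 - 210)) = 1/(-22828 - 222) = 1/(-23050) = -1/23050 ≈ -4.3384e-5)
(-22373 + O) - 8828 = (-22373 - 1/23050) - 8828 = -515697651/23050 - 8828 = -719183051/23050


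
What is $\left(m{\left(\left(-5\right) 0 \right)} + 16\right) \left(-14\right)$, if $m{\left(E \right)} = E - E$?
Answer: $-224$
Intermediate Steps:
$m{\left(E \right)} = 0$
$\left(m{\left(\left(-5\right) 0 \right)} + 16\right) \left(-14\right) = \left(0 + 16\right) \left(-14\right) = 16 \left(-14\right) = -224$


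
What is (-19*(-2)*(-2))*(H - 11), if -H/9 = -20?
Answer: -12844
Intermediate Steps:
H = 180 (H = -9*(-20) = 180)
(-19*(-2)*(-2))*(H - 11) = (-19*(-2)*(-2))*(180 - 11) = (38*(-2))*169 = -76*169 = -12844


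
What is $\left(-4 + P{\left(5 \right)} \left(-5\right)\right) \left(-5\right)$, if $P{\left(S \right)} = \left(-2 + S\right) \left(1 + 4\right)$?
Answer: $395$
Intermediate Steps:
$P{\left(S \right)} = -10 + 5 S$ ($P{\left(S \right)} = \left(-2 + S\right) 5 = -10 + 5 S$)
$\left(-4 + P{\left(5 \right)} \left(-5\right)\right) \left(-5\right) = \left(-4 + \left(-10 + 5 \cdot 5\right) \left(-5\right)\right) \left(-5\right) = \left(-4 + \left(-10 + 25\right) \left(-5\right)\right) \left(-5\right) = \left(-4 + 15 \left(-5\right)\right) \left(-5\right) = \left(-4 - 75\right) \left(-5\right) = \left(-79\right) \left(-5\right) = 395$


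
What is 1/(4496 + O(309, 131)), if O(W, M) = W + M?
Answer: 1/4936 ≈ 0.00020259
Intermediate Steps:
O(W, M) = M + W
1/(4496 + O(309, 131)) = 1/(4496 + (131 + 309)) = 1/(4496 + 440) = 1/4936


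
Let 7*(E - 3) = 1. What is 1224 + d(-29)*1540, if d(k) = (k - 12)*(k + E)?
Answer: 1633844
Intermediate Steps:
E = 22/7 (E = 3 + (1/7)*1 = 3 + 1/7 = 22/7 ≈ 3.1429)
d(k) = (-12 + k)*(22/7 + k) (d(k) = (k - 12)*(k + 22/7) = (-12 + k)*(22/7 + k))
1224 + d(-29)*1540 = 1224 + (-264/7 + (-29)**2 - 62/7*(-29))*1540 = 1224 + (-264/7 + 841 + 1798/7)*1540 = 1224 + (7421/7)*1540 = 1224 + 1632620 = 1633844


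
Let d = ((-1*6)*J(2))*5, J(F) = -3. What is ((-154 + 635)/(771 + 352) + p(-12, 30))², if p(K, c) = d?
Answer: 10312605601/1261129 ≈ 8177.3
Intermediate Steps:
d = 90 (d = (-1*6*(-3))*5 = -6*(-3)*5 = 18*5 = 90)
p(K, c) = 90
((-154 + 635)/(771 + 352) + p(-12, 30))² = ((-154 + 635)/(771 + 352) + 90)² = (481/1123 + 90)² = (101551/1123)² = 10312605601/1261129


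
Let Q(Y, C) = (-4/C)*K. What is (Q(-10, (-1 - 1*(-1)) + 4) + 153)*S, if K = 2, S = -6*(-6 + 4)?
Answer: 1812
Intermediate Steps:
S = 12 (S = -6*(-2) = 12)
Q(Y, C) = -8/C (Q(Y, C) = -4/C*2 = -8/C)
(Q(-10, (-1 - 1*(-1)) + 4) + 153)*S = (-8/((-1 - 1*(-1)) + 4) + 153)*12 = (-8/((-1 + 1) + 4) + 153)*12 = (-8/(0 + 4) + 153)*12 = (-8/4 + 153)*12 = (-8*¼ + 153)*12 = (-2 + 153)*12 = 151*12 = 1812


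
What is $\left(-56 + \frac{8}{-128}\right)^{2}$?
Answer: $\frac{804609}{256} \approx 3143.0$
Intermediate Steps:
$\left(-56 + \frac{8}{-128}\right)^{2} = \left(-56 + 8 \left(- \frac{1}{128}\right)\right)^{2} = \left(-56 - \frac{1}{16}\right)^{2} = \left(- \frac{897}{16}\right)^{2} = \frac{804609}{256}$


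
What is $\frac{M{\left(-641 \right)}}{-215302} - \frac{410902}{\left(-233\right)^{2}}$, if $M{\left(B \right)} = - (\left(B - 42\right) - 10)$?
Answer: $- \frac{88505644681}{11688530278} \approx -7.572$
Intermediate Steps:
$M{\left(B \right)} = 52 - B$ ($M{\left(B \right)} = - (\left(-42 + B\right) - 10) = - (-52 + B) = 52 - B$)
$\frac{M{\left(-641 \right)}}{-215302} - \frac{410902}{\left(-233\right)^{2}} = \frac{52 - -641}{-215302} - \frac{410902}{\left(-233\right)^{2}} = \left(52 + 641\right) \left(- \frac{1}{215302}\right) - \frac{410902}{54289} = 693 \left(- \frac{1}{215302}\right) - \frac{410902}{54289} = - \frac{693}{215302} - \frac{410902}{54289} = - \frac{88505644681}{11688530278}$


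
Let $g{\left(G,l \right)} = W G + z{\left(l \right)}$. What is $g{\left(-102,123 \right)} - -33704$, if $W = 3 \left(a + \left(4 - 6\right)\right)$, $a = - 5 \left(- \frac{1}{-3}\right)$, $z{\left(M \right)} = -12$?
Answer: $34814$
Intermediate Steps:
$a = - \frac{5}{3}$ ($a = - 5 \left(\left(-1\right) \left(- \frac{1}{3}\right)\right) = \left(-5\right) \frac{1}{3} = - \frac{5}{3} \approx -1.6667$)
$W = -11$ ($W = 3 \left(- \frac{5}{3} + \left(4 - 6\right)\right) = 3 \left(- \frac{5}{3} - 2\right) = 3 \left(- \frac{11}{3}\right) = -11$)
$g{\left(G,l \right)} = -12 - 11 G$ ($g{\left(G,l \right)} = - 11 G - 12 = -12 - 11 G$)
$g{\left(-102,123 \right)} - -33704 = \left(-12 - -1122\right) - -33704 = \left(-12 + 1122\right) + 33704 = 1110 + 33704 = 34814$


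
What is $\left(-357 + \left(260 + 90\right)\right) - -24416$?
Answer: $24409$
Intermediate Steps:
$\left(-357 + \left(260 + 90\right)\right) - -24416 = \left(-357 + 350\right) + 24416 = -7 + 24416 = 24409$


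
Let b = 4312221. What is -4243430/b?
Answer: -4243430/4312221 ≈ -0.98405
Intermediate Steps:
-4243430/b = -4243430/4312221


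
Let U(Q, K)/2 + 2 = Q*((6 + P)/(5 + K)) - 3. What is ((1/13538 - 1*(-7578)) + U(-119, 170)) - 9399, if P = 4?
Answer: -124860969/67690 ≈ -1844.6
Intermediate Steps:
U(Q, K) = -10 + 20*Q/(5 + K) (U(Q, K) = -4 + 2*(Q*((6 + 4)/(5 + K)) - 3) = -4 + 2*(Q*(10/(5 + K)) - 3) = -4 + 2*(10*Q/(5 + K) - 3) = -4 + 2*(-3 + 10*Q/(5 + K)) = -4 + (-6 + 20*Q/(5 + K)) = -10 + 20*Q/(5 + K))
((1/13538 - 1*(-7578)) + U(-119, 170)) - 9399 = ((1/13538 - 1*(-7578)) + 10*(-5 - 1*170 + 2*(-119))/(5 + 170)) - 9399 = ((1/13538 + 7578) + 10*(-5 - 170 - 238)/175) - 9399 = (102590965/13538 + 10*(1/175)*(-413)) - 9399 = (102590965/13538 - 118/5) - 9399 = 511357341/67690 - 9399 = -124860969/67690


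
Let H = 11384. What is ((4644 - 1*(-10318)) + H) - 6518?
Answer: 19828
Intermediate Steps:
((4644 - 1*(-10318)) + H) - 6518 = ((4644 - 1*(-10318)) + 11384) - 6518 = ((4644 + 10318) + 11384) - 6518 = (14962 + 11384) - 6518 = 26346 - 6518 = 19828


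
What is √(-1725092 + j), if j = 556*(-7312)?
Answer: 6*I*√160849 ≈ 2406.4*I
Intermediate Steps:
j = -4065472
√(-1725092 + j) = √(-1725092 - 4065472) = √(-5790564) = 6*I*√160849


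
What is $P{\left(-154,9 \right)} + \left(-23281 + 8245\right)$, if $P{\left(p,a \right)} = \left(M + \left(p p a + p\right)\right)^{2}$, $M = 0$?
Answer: $45492609064$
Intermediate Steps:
$P{\left(p,a \right)} = \left(p + a p^{2}\right)^{2}$ ($P{\left(p,a \right)} = \left(0 + \left(p p a + p\right)\right)^{2} = \left(0 + \left(p^{2} a + p\right)\right)^{2} = \left(0 + \left(a p^{2} + p\right)\right)^{2} = \left(0 + \left(p + a p^{2}\right)\right)^{2} = \left(p + a p^{2}\right)^{2}$)
$P{\left(-154,9 \right)} + \left(-23281 + 8245\right) = \left(-154\right)^{2} \left(1 + 9 \left(-154\right)\right)^{2} + \left(-23281 + 8245\right) = 23716 \left(1 - 1386\right)^{2} - 15036 = 23716 \left(-1385\right)^{2} - 15036 = 23716 \cdot 1918225 - 15036 = 45492624100 - 15036 = 45492609064$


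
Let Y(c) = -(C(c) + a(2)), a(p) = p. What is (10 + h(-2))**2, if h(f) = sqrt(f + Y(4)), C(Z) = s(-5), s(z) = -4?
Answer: 100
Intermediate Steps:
C(Z) = -4
Y(c) = 2 (Y(c) = -(-4 + 2) = -1*(-2) = 2)
h(f) = sqrt(2 + f) (h(f) = sqrt(f + 2) = sqrt(2 + f))
(10 + h(-2))**2 = (10 + sqrt(2 - 2))**2 = (10 + sqrt(0))**2 = (10 + 0)**2 = 10**2 = 100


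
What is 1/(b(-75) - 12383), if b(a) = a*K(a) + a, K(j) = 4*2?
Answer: -1/13058 ≈ -7.6581e-5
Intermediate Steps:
K(j) = 8
b(a) = 9*a (b(a) = a*8 + a = 8*a + a = 9*a)
1/(b(-75) - 12383) = 1/(9*(-75) - 12383) = 1/(-675 - 12383) = 1/(-13058) = -1/13058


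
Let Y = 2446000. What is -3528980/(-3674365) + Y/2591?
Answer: 1799328075436/1904055943 ≈ 945.00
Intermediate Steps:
-3528980/(-3674365) + Y/2591 = -3528980/(-3674365) + 2446000/2591 = -3528980*(-1/3674365) + 2446000*(1/2591) = 705796/734873 + 2446000/2591 = 1799328075436/1904055943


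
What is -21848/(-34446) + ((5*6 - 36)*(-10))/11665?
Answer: 25692368/40181259 ≈ 0.63941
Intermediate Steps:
-21848/(-34446) + ((5*6 - 36)*(-10))/11665 = -21848*(-1/34446) + ((30 - 36)*(-10))*(1/11665) = 10924/17223 - 6*(-10)*(1/11665) = 10924/17223 + 60*(1/11665) = 10924/17223 + 12/2333 = 25692368/40181259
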